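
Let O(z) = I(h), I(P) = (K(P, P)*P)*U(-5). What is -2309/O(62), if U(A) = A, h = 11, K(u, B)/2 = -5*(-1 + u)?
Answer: -2309/5500 ≈ -0.41982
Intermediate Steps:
K(u, B) = 10 - 10*u (K(u, B) = 2*(-5*(-1 + u)) = 2*(5 - 5*u) = 10 - 10*u)
I(P) = -5*P*(10 - 10*P) (I(P) = ((10 - 10*P)*P)*(-5) = (P*(10 - 10*P))*(-5) = -5*P*(10 - 10*P))
O(z) = 5500 (O(z) = 50*11*(-1 + 11) = 50*11*10 = 5500)
-2309/O(62) = -2309/5500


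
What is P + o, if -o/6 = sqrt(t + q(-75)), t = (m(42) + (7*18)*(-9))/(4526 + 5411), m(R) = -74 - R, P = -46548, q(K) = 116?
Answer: -46548 - 18*sqrt(1271319906)/9937 ≈ -46613.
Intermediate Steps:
t = -1250/9937 (t = ((-74 - 1*42) + (7*18)*(-9))/(4526 + 5411) = ((-74 - 42) + 126*(-9))/9937 = (-116 - 1134)*(1/9937) = -1250*1/9937 = -1250/9937 ≈ -0.12579)
o = -18*sqrt(1271319906)/9937 (o = -6*sqrt(-1250/9937 + 116) = -18*sqrt(1271319906)/9937 ≈ -64.587)
P + o = -46548 - 18*sqrt(1271319906)/9937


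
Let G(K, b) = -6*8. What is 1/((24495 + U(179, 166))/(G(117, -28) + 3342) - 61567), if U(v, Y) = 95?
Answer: -1647/101388554 ≈ -1.6244e-5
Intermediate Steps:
G(K, b) = -48
1/((24495 + U(179, 166))/(G(117, -28) + 3342) - 61567) = 1/((24495 + 95)/(-48 + 3342) - 61567) = 1/(24590/3294 - 61567) = 1/(24590*(1/3294) - 61567) = 1/(12295/1647 - 61567) = 1/(-101388554/1647) = -1647/101388554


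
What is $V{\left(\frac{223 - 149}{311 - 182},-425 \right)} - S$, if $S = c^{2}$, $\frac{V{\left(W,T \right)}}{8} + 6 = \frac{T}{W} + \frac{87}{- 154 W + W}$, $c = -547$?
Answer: $- \frac{191965741}{629} \approx -3.0519 \cdot 10^{5}$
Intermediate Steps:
$V{\left(W,T \right)} = -48 - \frac{232}{51 W} + \frac{8 T}{W}$ ($V{\left(W,T \right)} = -48 + 8 \left(\frac{T}{W} + \frac{87}{- 154 W + W}\right) = -48 + 8 \left(\frac{T}{W} + \frac{87}{\left(-153\right) W}\right) = -48 + 8 \left(\frac{T}{W} + 87 \left(- \frac{1}{153 W}\right)\right) = -48 + 8 \left(\frac{T}{W} - \frac{29}{51 W}\right) = -48 + 8 \left(- \frac{29}{51 W} + \frac{T}{W}\right) = -48 + \left(- \frac{232}{51 W} + \frac{8 T}{W}\right) = -48 - \frac{232}{51 W} + \frac{8 T}{W}$)
$S = 299209$ ($S = \left(-547\right)^{2} = 299209$)
$V{\left(\frac{223 - 149}{311 - 182},-425 \right)} - S = \frac{8 \left(-29 - 306 \frac{223 - 149}{311 - 182} + 51 \left(-425\right)\right)}{51 \frac{223 - 149}{311 - 182}} - 299209 = \frac{8 \left(-29 - 306 \cdot \frac{74}{129} - 21675\right)}{51 \cdot \frac{74}{129}} - 299209 = \frac{8 \left(-29 - 306 \cdot 74 \cdot \frac{1}{129} - 21675\right)}{51 \cdot 74 \cdot \frac{1}{129}} - 299209 = \frac{8 \left(-29 - \frac{7548}{43} - 21675\right)}{51 \cdot \frac{74}{129}} - 299209 = \frac{8}{51} \cdot \frac{129}{74} \left(-29 - \frac{7548}{43} - 21675\right) - 299209 = \frac{8}{51} \cdot \frac{129}{74} \left(- \frac{940820}{43}\right) - 299209 = - \frac{3763280}{629} - 299209 = - \frac{191965741}{629}$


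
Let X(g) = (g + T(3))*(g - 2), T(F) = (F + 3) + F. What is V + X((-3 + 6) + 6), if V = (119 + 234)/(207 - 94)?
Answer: 14591/113 ≈ 129.12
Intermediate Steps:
T(F) = 3 + 2*F (T(F) = (3 + F) + F = 3 + 2*F)
X(g) = (-2 + g)*(9 + g) (X(g) = (g + (3 + 2*3))*(g - 2) = (g + (3 + 6))*(-2 + g) = (g + 9)*(-2 + g) = (9 + g)*(-2 + g) = (-2 + g)*(9 + g))
V = 353/113 ≈ 3.1239
V + X((-3 + 6) + 6) = 353/113 + (-18 + ((-3 + 6) + 6)**2 + 7*((-3 + 6) + 6)) = 353/113 + (-18 + (3 + 6)**2 + 7*(3 + 6)) = 353/113 + (-18 + 9**2 + 7*9) = 353/113 + (-18 + 81 + 63) = 353/113 + 126 = 14591/113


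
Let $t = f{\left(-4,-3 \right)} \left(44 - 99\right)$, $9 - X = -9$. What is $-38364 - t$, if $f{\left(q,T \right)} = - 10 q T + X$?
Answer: $-43974$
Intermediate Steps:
$X = 18$ ($X = 9 - -9 = 9 + 9 = 18$)
$f{\left(q,T \right)} = 18 - 10 T q$ ($f{\left(q,T \right)} = - 10 q T + 18 = - 10 T q + 18 = 18 - 10 T q$)
$t = 5610$ ($t = \left(18 - \left(-30\right) \left(-4\right)\right) \left(44 - 99\right) = \left(18 - 120\right) \left(-55\right) = \left(-102\right) \left(-55\right) = 5610$)
$-38364 - t = -38364 - 5610 = -43974$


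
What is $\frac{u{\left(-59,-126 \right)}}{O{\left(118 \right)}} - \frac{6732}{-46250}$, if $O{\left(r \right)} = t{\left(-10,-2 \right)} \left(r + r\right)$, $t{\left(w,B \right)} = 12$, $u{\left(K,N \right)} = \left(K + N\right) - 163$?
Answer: $\frac{123751}{5457500} \approx 0.022675$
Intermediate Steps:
$u{\left(K,N \right)} = -163 + K + N$
$O{\left(r \right)} = 24 r$ ($O{\left(r \right)} = 12 \left(r + r\right) = 12 \cdot 2 r = 24 r$)
$\frac{u{\left(-59,-126 \right)}}{O{\left(118 \right)}} - \frac{6732}{-46250} = \frac{-163 - 59 - 126}{24 \cdot 118} - \frac{6732}{-46250} = - \frac{348}{2832} - - \frac{3366}{23125} = \left(-348\right) \frac{1}{2832} + \frac{3366}{23125} = - \frac{29}{236} + \frac{3366}{23125} = \frac{123751}{5457500}$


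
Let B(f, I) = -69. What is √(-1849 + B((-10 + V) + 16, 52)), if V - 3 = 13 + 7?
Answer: I*√1918 ≈ 43.795*I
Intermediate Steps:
V = 23 (V = 3 + (13 + 7) = 3 + 20 = 23)
√(-1849 + B((-10 + V) + 16, 52)) = √(-1849 - 69) = √(-1918) = I*√1918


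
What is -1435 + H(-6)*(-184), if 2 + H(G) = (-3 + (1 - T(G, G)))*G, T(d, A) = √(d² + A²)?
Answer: -3275 - 6624*√2 ≈ -12643.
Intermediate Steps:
T(d, A) = √(A² + d²)
H(G) = -2 + G*(-2 - √2*√(G²)) (H(G) = -2 + (-3 + (1 - √(G² + G²)))*G = -2 + (-3 + (1 - √(2*G²)))*G = -2 + (-3 + (1 - √2*√(G²)))*G = -2 + (-2 - √2*√(G²))*G = -2 + G*(-2 - √2*√(G²)))
-1435 + H(-6)*(-184) = -1435 + (-2 - 2*(-6) - 1*(-6)*√2*√((-6)²))*(-184) = -1435 + (-2 + 12 - 1*(-6)*√2*√36)*(-184) = -1435 + (-2 + 12 - 1*(-6)*√2*6)*(-184) = -1435 + (-2 + 12 + 36*√2)*(-184) = -1435 + (10 + 36*√2)*(-184) = -1435 + (-1840 - 6624*√2) = -3275 - 6624*√2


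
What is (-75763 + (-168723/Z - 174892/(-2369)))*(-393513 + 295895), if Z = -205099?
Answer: 156084480431172428/21125197 ≈ 7.3885e+9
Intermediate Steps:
(-75763 + (-168723/Z - 174892/(-2369)))*(-393513 + 295895) = (-75763 + (-168723/(-205099) - 174892/(-2369)))*(-393513 + 295895) = (-75763 + (-168723*(-1/205099) - 174892*(-1/2369)))*(-97618) = (-75763 + (168723/205099 + 7604/103))*(-97618) = (-75763 + 1576951265/21125197)*(-97618) = -1598931349046/21125197*(-97618) = 156084480431172428/21125197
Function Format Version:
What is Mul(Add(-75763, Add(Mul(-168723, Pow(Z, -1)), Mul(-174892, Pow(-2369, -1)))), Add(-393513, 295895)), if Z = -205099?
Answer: Rational(156084480431172428, 21125197) ≈ 7.3885e+9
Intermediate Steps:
Mul(Add(-75763, Add(Mul(-168723, Pow(Z, -1)), Mul(-174892, Pow(-2369, -1)))), Add(-393513, 295895)) = Mul(Add(-75763, Add(Mul(-168723, Pow(-205099, -1)), Mul(-174892, Pow(-2369, -1)))), Add(-393513, 295895)) = Mul(Add(-75763, Add(Mul(-168723, Rational(-1, 205099)), Mul(-174892, Rational(-1, 2369)))), -97618) = Mul(Add(-75763, Add(Rational(168723, 205099), Rational(7604, 103))), -97618) = Mul(Add(-75763, Rational(1576951265, 21125197)), -97618) = Mul(Rational(-1598931349046, 21125197), -97618) = Rational(156084480431172428, 21125197)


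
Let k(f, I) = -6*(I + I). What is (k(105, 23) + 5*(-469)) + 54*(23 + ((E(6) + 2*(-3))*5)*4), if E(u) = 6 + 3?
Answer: 1861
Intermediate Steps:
E(u) = 9
k(f, I) = -12*I
(k(105, 23) + 5*(-469)) + 54*(23 + ((E(6) + 2*(-3))*5)*4) = (-12*23 + 5*(-469)) + 54*(23 + ((9 + 2*(-3))*5)*4) = (-276 - 2345) + 54*(23 + ((9 - 6)*5)*4) = -2621 + 54*(23 + (3*5)*4) = -2621 + 54*(23 + 15*4) = -2621 + 54*(23 + 60) = -2621 + 54*83 = -2621 + 4482 = 1861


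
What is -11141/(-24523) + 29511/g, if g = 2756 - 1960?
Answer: 732566489/19520308 ≈ 37.528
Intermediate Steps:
g = 796
-11141/(-24523) + 29511/g = -11141/(-24523) + 29511/796 = -11141*(-1/24523) + 29511*(1/796) = 11141/24523 + 29511/796 = 732566489/19520308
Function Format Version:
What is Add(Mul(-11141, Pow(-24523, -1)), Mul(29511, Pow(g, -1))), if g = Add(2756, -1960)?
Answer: Rational(732566489, 19520308) ≈ 37.528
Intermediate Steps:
g = 796
Add(Mul(-11141, Pow(-24523, -1)), Mul(29511, Pow(g, -1))) = Add(Mul(-11141, Pow(-24523, -1)), Mul(29511, Pow(796, -1))) = Add(Mul(-11141, Rational(-1, 24523)), Mul(29511, Rational(1, 796))) = Add(Rational(11141, 24523), Rational(29511, 796)) = Rational(732566489, 19520308)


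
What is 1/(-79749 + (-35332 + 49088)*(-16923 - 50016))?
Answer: -1/920892633 ≈ -1.0859e-9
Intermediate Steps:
1/(-79749 + (-35332 + 49088)*(-16923 - 50016)) = 1/(-79749 + 13756*(-66939)) = 1/(-79749 - 920812884) = 1/(-920892633) = -1/920892633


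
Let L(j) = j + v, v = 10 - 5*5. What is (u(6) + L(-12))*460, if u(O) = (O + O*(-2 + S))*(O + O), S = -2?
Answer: -111780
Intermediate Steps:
v = -15 (v = 10 - 25 = -15)
L(j) = -15 + j (L(j) = j - 15 = -15 + j)
u(O) = -6*O**2 (u(O) = (O + O*(-2 - 2))*(O + O) = (O + O*(-4))*(2*O) = (O - 4*O)*(2*O) = (-3*O)*(2*O) = -6*O**2)
(u(6) + L(-12))*460 = (-6*6**2 + (-15 - 12))*460 = (-6*36 - 27)*460 = (-216 - 27)*460 = -243*460 = -111780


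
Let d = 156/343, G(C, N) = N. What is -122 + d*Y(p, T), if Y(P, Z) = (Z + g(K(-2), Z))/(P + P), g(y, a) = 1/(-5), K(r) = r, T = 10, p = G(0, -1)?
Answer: -4348/35 ≈ -124.23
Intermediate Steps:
d = 156/343 (d = 156*(1/343) = 156/343 ≈ 0.45481)
p = -1
g(y, a) = -⅕
Y(P, Z) = (-⅕ + Z)/(2*P) (Y(P, Z) = (Z - ⅕)/(P + P) = (-⅕ + Z)/((2*P)) = (-⅕ + Z)*(1/(2*P)) = (-⅕ + Z)/(2*P))
-122 + d*Y(p, T) = -122 + 156*((⅒)*(-1 + 5*10)/(-1))/343 = -122 + 156*((⅒)*(-1)*(-1 + 50))/343 = -122 + 156*((⅒)*(-1)*49)/343 = -122 + (156/343)*(-49/10) = -122 - 78/35 = -4348/35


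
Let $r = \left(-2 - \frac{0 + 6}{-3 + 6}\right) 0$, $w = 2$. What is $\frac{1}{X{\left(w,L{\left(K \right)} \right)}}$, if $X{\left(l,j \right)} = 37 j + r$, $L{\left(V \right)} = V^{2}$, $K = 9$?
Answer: $\frac{1}{2997} \approx 0.00033367$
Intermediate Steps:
$r = 0$ ($r = \left(-2 - \frac{6}{3}\right) 0 = \left(-2 - 6 \cdot \frac{1}{3}\right) 0 = \left(-2 - 2\right) 0 = \left(-4\right) 0 = 0$)
$X{\left(l,j \right)} = 37 j$ ($X{\left(l,j \right)} = 37 j + 0 = 37 j$)
$\frac{1}{X{\left(w,L{\left(K \right)} \right)}} = \frac{1}{37 \cdot 9^{2}} = \frac{1}{37 \cdot 81} = \frac{1}{2997}$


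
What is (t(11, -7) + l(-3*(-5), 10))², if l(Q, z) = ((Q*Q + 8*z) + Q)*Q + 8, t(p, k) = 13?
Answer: 23242041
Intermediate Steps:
l(Q, z) = 8 + Q*(Q + Q² + 8*z) (l(Q, z) = ((Q² + 8*z) + Q)*Q + 8 = (Q + Q² + 8*z)*Q + 8 = Q*(Q + Q² + 8*z) + 8 = 8 + Q*(Q + Q² + 8*z))
(t(11, -7) + l(-3*(-5), 10))² = (13 + (8 + (-3*(-5))² + (-3*(-5))³ + 8*(-3*(-5))*10))² = (13 + (8 + 15² + 15³ + 8*15*10))² = (13 + (8 + 225 + 3375 + 1200))² = (13 + 4808)² = 4821² = 23242041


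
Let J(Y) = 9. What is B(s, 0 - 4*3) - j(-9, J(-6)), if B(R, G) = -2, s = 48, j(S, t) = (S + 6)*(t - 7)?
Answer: 4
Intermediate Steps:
j(S, t) = (-7 + t)*(6 + S) (j(S, t) = (6 + S)*(-7 + t) = (-7 + t)*(6 + S))
B(s, 0 - 4*3) - j(-9, J(-6)) = -2 - (-42 - 7*(-9) + 6*9 - 9*9) = -2 - (-42 + 63 + 54 - 81) = -2 - 1*(-6) = -2 + 6 = 4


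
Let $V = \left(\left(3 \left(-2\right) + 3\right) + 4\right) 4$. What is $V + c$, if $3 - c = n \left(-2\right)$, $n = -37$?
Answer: $-67$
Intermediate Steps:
$c = -71$ ($c = 3 - \left(-37\right) \left(-2\right) = 3 - 74 = -71$)
$V = 4$ ($V = \left(\left(-6 + 3\right) + 4\right) 4 = \left(-3 + 4\right) 4 = 1 \cdot 4 = 4$)
$V + c = 4 - 71 = -67$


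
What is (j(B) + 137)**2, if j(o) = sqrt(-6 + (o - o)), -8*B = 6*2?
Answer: (137 + I*sqrt(6))**2 ≈ 18763.0 + 671.16*I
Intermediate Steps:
B = -3/2 (B = -3*2/4 = -1/8*12 = -3/2 ≈ -1.5000)
j(o) = I*sqrt(6) (j(o) = sqrt(-6 + 0) = sqrt(-6) = I*sqrt(6))
(j(B) + 137)**2 = (I*sqrt(6) + 137)**2 = (137 + I*sqrt(6))**2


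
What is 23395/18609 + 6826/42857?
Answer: 1129664549/797525913 ≈ 1.4165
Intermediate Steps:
23395/18609 + 6826/42857 = 1129664549/797525913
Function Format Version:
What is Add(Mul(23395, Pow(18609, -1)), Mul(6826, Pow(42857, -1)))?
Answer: Rational(1129664549, 797525913) ≈ 1.4165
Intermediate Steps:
Add(Mul(23395, Pow(18609, -1)), Mul(6826, Pow(42857, -1))) = Add(Mul(23395, Rational(1, 18609)), Mul(6826, Rational(1, 42857))) = Add(Rational(23395, 18609), Rational(6826, 42857)) = Rational(1129664549, 797525913)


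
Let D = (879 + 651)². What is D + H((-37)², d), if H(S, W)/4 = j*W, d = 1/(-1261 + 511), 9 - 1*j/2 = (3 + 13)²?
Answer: 877838488/375 ≈ 2.3409e+6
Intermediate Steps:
j = -494 (j = 18 - 2*(3 + 13)² = 18 - 2*16² = 18 - 2*256 = 18 - 512 = -494)
d = -1/750 (d = 1/(-750) = -1/750 ≈ -0.0013333)
D = 2340900 (D = 1530² = 2340900)
H(S, W) = -1976*W (H(S, W) = 4*(-494*W) = -1976*W)
D + H((-37)², d) = 2340900 - 1976*(-1/750) = 2340900 + 988/375 = 877838488/375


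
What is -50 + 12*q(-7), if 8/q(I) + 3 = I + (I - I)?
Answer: -298/5 ≈ -59.600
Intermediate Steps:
q(I) = 8/(-3 + I) (q(I) = 8/(-3 + (I + (I - I))) = 8/(-3 + (I + 0)) = 8/(-3 + I))
-50 + 12*q(-7) = -50 + 12*(8/(-3 - 7)) = -50 + 12*(8/(-10)) = -50 + 12*(8*(-⅒)) = -50 + 12*(-⅘) = -50 - 48/5 = -298/5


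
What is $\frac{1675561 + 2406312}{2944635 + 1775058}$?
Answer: $\frac{4081873}{4719693} \approx 0.86486$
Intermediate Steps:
$\frac{1675561 + 2406312}{2944635 + 1775058} = \frac{4081873}{4719693}$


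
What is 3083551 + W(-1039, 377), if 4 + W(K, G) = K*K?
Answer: 4163068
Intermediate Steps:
W(K, G) = -4 + K**2 (W(K, G) = -4 + K*K = -4 + K**2)
3083551 + W(-1039, 377) = 3083551 + (-4 + (-1039)**2) = 3083551 + (-4 + 1079521) = 3083551 + 1079517 = 4163068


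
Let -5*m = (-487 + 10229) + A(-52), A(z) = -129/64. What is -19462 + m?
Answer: -6851199/320 ≈ -21410.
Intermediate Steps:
A(z) = -129/64 (A(z) = -129*1/64 = -129/64)
m = -623359/320 (m = -((-487 + 10229) - 129/64)/5 = -(9742 - 129/64)/5 = -1/5*623359/64 = -623359/320 ≈ -1948.0)
-19462 + m = -19462 - 623359/320 = -6851199/320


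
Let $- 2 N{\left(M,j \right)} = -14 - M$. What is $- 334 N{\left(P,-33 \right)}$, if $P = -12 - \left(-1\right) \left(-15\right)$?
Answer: $2171$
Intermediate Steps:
$P = -27$ ($P = -12 - 15 = -27$)
$N{\left(M,j \right)} = 7 + \frac{M}{2}$ ($N{\left(M,j \right)} = - \frac{-14 - M}{2} = 7 + \frac{M}{2}$)
$- 334 N{\left(P,-33 \right)} = - 334 \left(7 + \frac{1}{2} \left(-27\right)\right) = - 334 \left(7 - \frac{27}{2}\right) = \left(-334\right) \left(- \frac{13}{2}\right) = 2171$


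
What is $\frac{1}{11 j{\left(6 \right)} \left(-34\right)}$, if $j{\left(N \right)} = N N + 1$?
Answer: $- \frac{1}{13838} \approx -7.2265 \cdot 10^{-5}$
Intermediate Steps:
$j{\left(N \right)} = 1 + N^{2}$ ($j{\left(N \right)} = N^{2} + 1 = 1 + N^{2}$)
$\frac{1}{11 j{\left(6 \right)} \left(-34\right)} = \frac{1}{11 \left(1 + 6^{2}\right) \left(-34\right)} = \frac{1}{11 \left(1 + 36\right) \left(-34\right)} = \frac{1}{11 \cdot 37 \left(-34\right)} = \frac{1}{407 \left(-34\right)} = \frac{1}{-13838} = - \frac{1}{13838}$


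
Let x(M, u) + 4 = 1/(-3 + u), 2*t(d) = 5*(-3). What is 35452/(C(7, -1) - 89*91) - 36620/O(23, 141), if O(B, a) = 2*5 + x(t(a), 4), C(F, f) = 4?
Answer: -296687064/56665 ≈ -5235.8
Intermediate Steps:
t(d) = -15/2 (t(d) = (5*(-3))/2 = (1/2)*(-15) = -15/2)
x(M, u) = -4 + 1/(-3 + u)
O(B, a) = 7 (O(B, a) = 2*5 + (13 - 4*4)/(-3 + 4) = 10 + (13 - 16)/1 = 10 + 1*(-3) = 10 - 3 = 7)
35452/(C(7, -1) - 89*91) - 36620/O(23, 141) = 35452/(4 - 89*91) - 36620/7 = 35452/(4 - 8099) - 36620*1/7 = 35452/(-8095) - 36620/7 = 35452*(-1/8095) - 36620/7 = -35452/8095 - 36620/7 = -296687064/56665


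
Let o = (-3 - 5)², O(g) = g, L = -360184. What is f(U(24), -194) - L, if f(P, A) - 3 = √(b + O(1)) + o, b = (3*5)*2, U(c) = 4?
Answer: 360251 + √31 ≈ 3.6026e+5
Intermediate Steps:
b = 30 (b = 15*2 = 30)
o = 64 (o = (-8)² = 64)
f(P, A) = 67 + √31 (f(P, A) = 3 + (√(30 + 1) + 64) = 3 + (√31 + 64) = 3 + (64 + √31) = 67 + √31)
f(U(24), -194) - L = (67 + √31) - 1*(-360184) = (67 + √31) + 360184 = 360251 + √31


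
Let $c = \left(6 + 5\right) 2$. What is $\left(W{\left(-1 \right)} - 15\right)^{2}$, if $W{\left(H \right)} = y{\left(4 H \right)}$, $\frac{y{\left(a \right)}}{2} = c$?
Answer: $841$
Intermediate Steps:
$c = 22$ ($c = 11 \cdot 2 = 22$)
$y{\left(a \right)} = 44$ ($y{\left(a \right)} = 2 \cdot 22 = 44$)
$W{\left(H \right)} = 44$
$\left(W{\left(-1 \right)} - 15\right)^{2} = \left(44 - 15\right)^{2} = 29^{2} = 841$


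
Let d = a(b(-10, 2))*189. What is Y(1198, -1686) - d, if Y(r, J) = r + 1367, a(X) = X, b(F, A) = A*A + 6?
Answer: 675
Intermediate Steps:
b(F, A) = 6 + A**2 (b(F, A) = A**2 + 6 = 6 + A**2)
Y(r, J) = 1367 + r
d = 1890 (d = (6 + 2**2)*189 = (6 + 4)*189 = 10*189 = 1890)
Y(1198, -1686) - d = (1367 + 1198) - 1*1890 = 2565 - 1890 = 675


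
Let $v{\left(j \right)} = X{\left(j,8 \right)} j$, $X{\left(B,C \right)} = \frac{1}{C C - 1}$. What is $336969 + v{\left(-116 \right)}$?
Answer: $\frac{21228931}{63} \approx 3.3697 \cdot 10^{5}$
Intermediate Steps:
$X{\left(B,C \right)} = \frac{1}{-1 + C^{2}}$ ($X{\left(B,C \right)} = \frac{1}{C^{2} - 1} = \frac{1}{-1 + C^{2}}$)
$v{\left(j \right)} = \frac{j}{63}$ ($v{\left(j \right)} = \frac{j}{-1 + 8^{2}} = \frac{j}{-1 + 64} = \frac{j}{63}$)
$336969 + v{\left(-116 \right)} = 336969 + \frac{1}{63} \left(-116\right) = 336969 - \frac{116}{63} = \frac{21228931}{63}$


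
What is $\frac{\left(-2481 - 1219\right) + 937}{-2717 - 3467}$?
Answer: $\frac{2763}{6184} \approx 0.4468$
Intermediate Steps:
$\frac{\left(-2481 - 1219\right) + 937}{-2717 - 3467} = \frac{-3700 + 937}{-6184} = \left(-2763\right) \left(- \frac{1}{6184}\right) = \frac{2763}{6184}$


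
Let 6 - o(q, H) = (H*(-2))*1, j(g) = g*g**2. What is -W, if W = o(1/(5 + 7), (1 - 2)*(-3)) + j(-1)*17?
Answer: 5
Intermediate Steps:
j(g) = g**3
o(q, H) = 6 + 2*H (o(q, H) = 6 - H*(-2) = 6 - (-2*H) = 6 - (-2)*H = 6 + 2*H)
W = -5 (W = (6 + 2*((1 - 2)*(-3))) + (-1)**3*17 = (6 + 2*(-1*(-3))) - 1*17 = (6 + 2*3) - 17 = (6 + 6) - 17 = 12 - 17 = -5)
-W = -1*(-5) = 5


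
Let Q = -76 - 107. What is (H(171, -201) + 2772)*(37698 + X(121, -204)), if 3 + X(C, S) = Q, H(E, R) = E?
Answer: 110397816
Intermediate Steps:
Q = -183
X(C, S) = -186 (X(C, S) = -3 - 183 = -186)
(H(171, -201) + 2772)*(37698 + X(121, -204)) = (171 + 2772)*(37698 - 186) = 2943*37512 = 110397816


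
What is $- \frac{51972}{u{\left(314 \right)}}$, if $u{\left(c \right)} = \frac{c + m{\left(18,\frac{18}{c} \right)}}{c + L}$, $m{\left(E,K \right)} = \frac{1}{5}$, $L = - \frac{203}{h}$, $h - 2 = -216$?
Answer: $- \frac{8757152070}{168097} \approx -52096.0$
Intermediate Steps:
$h = -214$ ($h = 2 - 216 = -214$)
$L = \frac{203}{214}$ ($L = - \frac{203}{-214} = \left(-203\right) \left(- \frac{1}{214}\right) = \frac{203}{214} \approx 0.9486$)
$m{\left(E,K \right)} = \frac{1}{5}$
$u{\left(c \right)} = \frac{\frac{1}{5} + c}{\frac{203}{214} + c}$ ($u{\left(c \right)} = \frac{c + \frac{1}{5}}{c + \frac{203}{214}} = \frac{\frac{1}{5} + c}{\frac{203}{214} + c}$)
$- \frac{51972}{u{\left(314 \right)}} = - \frac{51972}{\frac{214}{5} \frac{1}{203 + 214 \cdot 314} \left(1 + 5 \cdot 314\right)} = - \frac{51972}{\frac{214}{5} \frac{1}{203 + 67196} \left(1 + 1570\right)} = - \frac{51972}{\frac{214}{5} \cdot \frac{1}{67399} \cdot 1571} = - \frac{51972}{\frac{336194}{336995}} = \left(-51972\right) \frac{336995}{336194} = - \frac{8757152070}{168097}$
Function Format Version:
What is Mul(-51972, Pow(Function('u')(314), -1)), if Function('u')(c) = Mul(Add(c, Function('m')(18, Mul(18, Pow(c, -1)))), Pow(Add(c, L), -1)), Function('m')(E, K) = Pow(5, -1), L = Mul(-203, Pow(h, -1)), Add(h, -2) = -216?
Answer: Rational(-8757152070, 168097) ≈ -52096.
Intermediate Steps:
h = -214 (h = Add(2, -216) = -214)
L = Rational(203, 214) (L = Mul(-203, Pow(-214, -1)) = Mul(-203, Rational(-1, 214)) = Rational(203, 214) ≈ 0.94860)
Function('m')(E, K) = Rational(1, 5)
Function('u')(c) = Mul(Pow(Add(Rational(203, 214), c), -1), Add(Rational(1, 5), c)) (Function('u')(c) = Mul(Add(c, Rational(1, 5)), Pow(Add(c, Rational(203, 214)), -1)) = Mul(Add(Rational(1, 5), c), Pow(Add(Rational(203, 214), c), -1)) = Mul(Pow(Add(Rational(203, 214), c), -1), Add(Rational(1, 5), c)))
Mul(-51972, Pow(Function('u')(314), -1)) = Mul(-51972, Pow(Mul(Rational(214, 5), Pow(Add(203, Mul(214, 314)), -1), Add(1, Mul(5, 314))), -1)) = Mul(-51972, Pow(Mul(Rational(214, 5), Pow(Add(203, 67196), -1), Add(1, 1570)), -1)) = Mul(-51972, Pow(Mul(Rational(214, 5), Pow(67399, -1), 1571), -1)) = Mul(-51972, Pow(Mul(Rational(214, 5), Rational(1, 67399), 1571), -1)) = Mul(-51972, Pow(Rational(336194, 336995), -1)) = Mul(-51972, Rational(336995, 336194)) = Rational(-8757152070, 168097)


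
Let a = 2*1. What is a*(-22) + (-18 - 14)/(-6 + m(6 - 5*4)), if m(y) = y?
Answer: -212/5 ≈ -42.400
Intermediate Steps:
a = 2
a*(-22) + (-18 - 14)/(-6 + m(6 - 5*4)) = 2*(-22) + (-18 - 14)/(-6 + (6 - 5*4)) = -44 - 32/(-6 + (6 - 20)) = -44 - 32/(-6 - 14) = -44 - 32/(-20) = -44 - 32*(-1/20) = -44 + 8/5 = -212/5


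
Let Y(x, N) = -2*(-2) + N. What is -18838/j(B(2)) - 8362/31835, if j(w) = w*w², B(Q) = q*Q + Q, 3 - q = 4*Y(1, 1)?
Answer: 162850857/521584640 ≈ 0.31222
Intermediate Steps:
Y(x, N) = 4 + N
q = -17 (q = 3 - 4*(4 + 1) = 3 - 4*5 = 3 - 1*20 = 3 - 20 = -17)
B(Q) = -16*Q (B(Q) = -17*Q + Q = -16*Q)
j(w) = w³
-18838/j(B(2)) - 8362/31835 = -18838/((-16*2)³) - 8362/31835 = -18838/((-32)³) - 8362*1/31835 = -18838/(-32768) - 8362/31835 = -18838*(-1/32768) - 8362/31835 = 9419/16384 - 8362/31835 = 162850857/521584640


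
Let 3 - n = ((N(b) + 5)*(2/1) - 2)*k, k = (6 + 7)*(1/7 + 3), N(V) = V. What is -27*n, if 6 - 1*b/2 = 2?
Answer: 184761/7 ≈ 26394.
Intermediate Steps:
b = 8 (b = 12 - 2*2 = 12 - 4 = 8)
k = 286/7 (k = 13*(1*(⅐) + 3) = 13*(⅐ + 3) = 13*(22/7) = 286/7 ≈ 40.857)
n = -6843/7 (n = 3 - ((8 + 5)*(2/1) - 2)*286/7 = 3 - (13*(2*1) - 2)*286/7 = 3 - (13*2 - 2)*286/7 = 3 - (26 - 2)*286/7 = 3 - 24*286/7 = 3 - 1*6864/7 = 3 - 6864/7 = -6843/7 ≈ -977.57)
-27*n = -27*(-6843/7) = 184761/7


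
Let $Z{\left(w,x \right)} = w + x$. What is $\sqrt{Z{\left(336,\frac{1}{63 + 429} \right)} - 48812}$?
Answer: $\frac{i \sqrt{2933573493}}{246} \approx 220.17 i$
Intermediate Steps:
$\sqrt{Z{\left(336,\frac{1}{63 + 429} \right)} - 48812} = \sqrt{\left(336 + \frac{1}{63 + 429}\right) - 48812} = \sqrt{\left(336 + \frac{1}{492}\right) - 48812} = \sqrt{\frac{165313}{492} - 48812} = \sqrt{- \frac{23850191}{492}} = \frac{i \sqrt{2933573493}}{246}$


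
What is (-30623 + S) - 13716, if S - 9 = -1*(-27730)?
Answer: -16600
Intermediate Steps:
S = 27739 (S = 9 - 1*(-27730) = 9 + 27730 = 27739)
(-30623 + S) - 13716 = (-30623 + 27739) - 13716 = -2884 - 13716 = -16600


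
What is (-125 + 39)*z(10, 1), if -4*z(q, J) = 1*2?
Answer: 43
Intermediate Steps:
z(q, J) = -½ (z(q, J) = -2/4 = -¼*2 = -½)
(-125 + 39)*z(10, 1) = (-125 + 39)*(-½) = -86*(-½) = 43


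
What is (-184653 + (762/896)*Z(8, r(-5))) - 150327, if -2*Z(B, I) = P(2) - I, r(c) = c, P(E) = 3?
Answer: -37518141/112 ≈ -3.3498e+5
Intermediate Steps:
Z(B, I) = -3/2 + I/2 (Z(B, I) = -(3 - I)/2 = -3/2 + I/2)
(-184653 + (762/896)*Z(8, r(-5))) - 150327 = (-184653 + (762/896)*(-3/2 + (½)*(-5))) - 150327 = (-184653 + (762*(1/896))*(-3/2 - 5/2)) - 150327 = (-184653 + (381/448)*(-4)) - 150327 = (-184653 - 381/112) - 150327 = -20681517/112 - 150327 = -37518141/112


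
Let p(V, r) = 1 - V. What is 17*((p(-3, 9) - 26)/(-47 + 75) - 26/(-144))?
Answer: -5185/504 ≈ -10.288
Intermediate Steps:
17*((p(-3, 9) - 26)/(-47 + 75) - 26/(-144)) = 17*(((1 - 1*(-3)) - 26)/(-47 + 75) - 26/(-144)) = 17*(((1 + 3) - 26)/28 - 26*(-1/144)) = 17*((4 - 26)*(1/28) + 13/72) = 17*(-22*1/28 + 13/72) = 17*(-11/14 + 13/72) = 17*(-305/504) = -5185/504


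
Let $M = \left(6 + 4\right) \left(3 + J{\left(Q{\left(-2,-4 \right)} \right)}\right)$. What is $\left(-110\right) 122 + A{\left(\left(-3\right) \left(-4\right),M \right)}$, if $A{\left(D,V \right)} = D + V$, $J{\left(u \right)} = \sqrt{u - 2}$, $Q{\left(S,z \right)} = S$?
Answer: $-13378 + 20 i \approx -13378.0 + 20.0 i$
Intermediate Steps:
$J{\left(u \right)} = \sqrt{-2 + u}$
$M = 30 + 20 i$ ($M = \left(6 + 4\right) \left(3 + \sqrt{-2 - 2}\right) = 10 \left(3 + \sqrt{-4}\right) = 10 \left(3 + 2 i\right) = 30 + 20 i \approx 30.0 + 20.0 i$)
$\left(-110\right) 122 + A{\left(\left(-3\right) \left(-4\right),M \right)} = \left(-110\right) 122 + \left(\left(-3\right) \left(-4\right) + \left(30 + 20 i\right)\right) = -13420 + \left(12 + \left(30 + 20 i\right)\right) = -13420 + \left(42 + 20 i\right) = -13378 + 20 i$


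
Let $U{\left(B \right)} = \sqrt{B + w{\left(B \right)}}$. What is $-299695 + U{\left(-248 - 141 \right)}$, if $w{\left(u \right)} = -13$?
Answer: $-299695 + i \sqrt{402} \approx -2.997 \cdot 10^{5} + 20.05 i$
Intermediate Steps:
$U{\left(B \right)} = \sqrt{-13 + B}$ ($U{\left(B \right)} = \sqrt{B - 13} = \sqrt{-13 + B}$)
$-299695 + U{\left(-248 - 141 \right)} = -299695 + \sqrt{-13 - 389} = -299695 + \sqrt{-402} = -299695 + i \sqrt{402}$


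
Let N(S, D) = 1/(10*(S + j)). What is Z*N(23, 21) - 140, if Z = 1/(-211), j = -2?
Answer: -6203401/44310 ≈ -140.00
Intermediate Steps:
Z = -1/211 ≈ -0.0047393
N(S, D) = 1/(10*(-2 + S)) (N(S, D) = 1/(10*(S - 2)) = 1/(10*(-2 + S)))
Z*N(23, 21) - 140 = -1/(2110*(-2 + 23)) - 140 = -1/(2110*21) - 140 = -1/211*1/210 - 140 = -1/44310 - 140 = -6203401/44310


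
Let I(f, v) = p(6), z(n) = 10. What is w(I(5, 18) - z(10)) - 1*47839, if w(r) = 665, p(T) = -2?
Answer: -47174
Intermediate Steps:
I(f, v) = -2
w(I(5, 18) - z(10)) - 1*47839 = 665 - 1*47839 = 665 - 47839 = -47174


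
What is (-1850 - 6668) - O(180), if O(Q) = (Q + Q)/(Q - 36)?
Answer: -17041/2 ≈ -8520.5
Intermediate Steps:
O(Q) = 2*Q/(-36 + Q) (O(Q) = (2*Q)/(-36 + Q) = 2*Q/(-36 + Q))
(-1850 - 6668) - O(180) = (-1850 - 6668) - 2*180/(-36 + 180) = -8518 - 2*180/144 = -8518 - 1*5/2 = -8518 - 5/2 = -17041/2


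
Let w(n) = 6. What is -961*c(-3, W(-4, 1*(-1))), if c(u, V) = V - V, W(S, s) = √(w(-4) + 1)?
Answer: 0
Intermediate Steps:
W(S, s) = √7 (W(S, s) = √(6 + 1) = √7)
c(u, V) = 0
-961*c(-3, W(-4, 1*(-1))) = -961*0 = 0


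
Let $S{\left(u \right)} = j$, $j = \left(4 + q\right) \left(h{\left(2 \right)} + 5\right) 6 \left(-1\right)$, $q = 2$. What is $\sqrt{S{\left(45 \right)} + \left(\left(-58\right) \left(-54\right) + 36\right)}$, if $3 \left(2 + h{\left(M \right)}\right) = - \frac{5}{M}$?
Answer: $\sqrt{3090} \approx 55.588$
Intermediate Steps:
$h{\left(M \right)} = -2 - \frac{5}{3 M}$ ($h{\left(M \right)} = -2 + \frac{\left(-5\right) \frac{1}{M}}{3} = -2 - \frac{5}{3 M}$)
$j = -78$ ($j = \left(4 + 2\right) \left(\left(-2 - \frac{5}{3 \cdot 2}\right) + 5\right) 6 \left(-1\right) = 6 \left(\left(-2 - \frac{5}{6}\right) + 5\right) 6 \left(-1\right) = 6 \left(- \frac{17}{6} + 5\right) 6 \left(-1\right) = 6 \cdot \frac{13}{6} \cdot 6 \left(-1\right) = 13 \cdot 6 \left(-1\right) = 78 \left(-1\right) = -78$)
$S{\left(u \right)} = -78$
$\sqrt{S{\left(45 \right)} + \left(\left(-58\right) \left(-54\right) + 36\right)} = \sqrt{-78 + \left(\left(-58\right) \left(-54\right) + 36\right)} = \sqrt{-78 + \left(3132 + 36\right)} = \sqrt{-78 + 3168} = \sqrt{3090}$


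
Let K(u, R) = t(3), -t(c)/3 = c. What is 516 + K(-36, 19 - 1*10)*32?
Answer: 228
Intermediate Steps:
t(c) = -3*c
K(u, R) = -9 (K(u, R) = -3*3 = -9)
516 + K(-36, 19 - 1*10)*32 = 516 - 9*32 = 516 - 288 = 228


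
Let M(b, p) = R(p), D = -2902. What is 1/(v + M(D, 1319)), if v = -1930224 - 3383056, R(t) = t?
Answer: -1/5311961 ≈ -1.8825e-7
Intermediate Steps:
M(b, p) = p
v = -5313280
1/(v + M(D, 1319)) = 1/(-5313280 + 1319) = 1/(-5311961) = -1/5311961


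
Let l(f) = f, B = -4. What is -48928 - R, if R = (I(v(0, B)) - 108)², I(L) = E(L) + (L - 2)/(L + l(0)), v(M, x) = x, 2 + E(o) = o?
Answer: -246337/4 ≈ -61584.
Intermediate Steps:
E(o) = -2 + o
I(L) = -2 + L + (-2 + L)/L (I(L) = (-2 + L) + (L - 2)/(L + 0) = (-2 + L) + (-2 + L)/L = -2 + L + (-2 + L)/L)
R = 50625/4 (R = ((-1 - 4 - 2/(-4)) - 108)² = ((-1 - 4 - 2*(-¼)) - 108)² = ((-1 - 4 + ½) - 108)² = (-9/2 - 108)² = (-225/2)² = 50625/4 ≈ 12656.)
-48928 - R = -48928 - 1*50625/4 = -48928 - 50625/4 = -246337/4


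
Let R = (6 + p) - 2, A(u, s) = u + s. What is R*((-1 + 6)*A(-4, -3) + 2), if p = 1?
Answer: -165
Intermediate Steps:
A(u, s) = s + u
R = 5 (R = (6 + 1) - 2 = 7 - 2 = 5)
R*((-1 + 6)*A(-4, -3) + 2) = 5*((-1 + 6)*(-3 - 4) + 2) = 5*(5*(-7) + 2) = 5*(-35 + 2) = 5*(-33) = -165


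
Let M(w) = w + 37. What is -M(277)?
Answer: -314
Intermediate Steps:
M(w) = 37 + w
-M(277) = -(37 + 277) = -1*314 = -314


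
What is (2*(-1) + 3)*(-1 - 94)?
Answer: -95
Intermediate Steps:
(2*(-1) + 3)*(-1 - 94) = (-2 + 3)*(-95) = 1*(-95) = -95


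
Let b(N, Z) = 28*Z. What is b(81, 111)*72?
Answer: 223776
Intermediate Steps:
b(81, 111)*72 = (28*111)*72 = 3108*72 = 223776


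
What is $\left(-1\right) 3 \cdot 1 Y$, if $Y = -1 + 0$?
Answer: $3$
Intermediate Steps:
$Y = -1$
$\left(-1\right) 3 \cdot 1 Y = \left(-1\right) 3 \cdot 1 \left(-1\right) = \left(-3\right) 1 \left(-1\right) = \left(-3\right) \left(-1\right) = 3$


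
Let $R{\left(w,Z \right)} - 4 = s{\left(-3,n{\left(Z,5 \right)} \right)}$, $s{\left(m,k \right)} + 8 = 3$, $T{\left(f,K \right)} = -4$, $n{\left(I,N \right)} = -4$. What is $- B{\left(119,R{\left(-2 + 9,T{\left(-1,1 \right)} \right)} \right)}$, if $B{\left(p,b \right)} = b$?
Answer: $1$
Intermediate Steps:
$s{\left(m,k \right)} = -5$ ($s{\left(m,k \right)} = -8 + 3 = -5$)
$R{\left(w,Z \right)} = -1$ ($R{\left(w,Z \right)} = 4 - 5 = -1$)
$- B{\left(119,R{\left(-2 + 9,T{\left(-1,1 \right)} \right)} \right)} = \left(-1\right) \left(-1\right) = 1$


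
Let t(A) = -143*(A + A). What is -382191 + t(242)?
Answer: -451403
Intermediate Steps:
t(A) = -286*A
-382191 + t(242) = -382191 - 286*242 = -382191 - 69212 = -451403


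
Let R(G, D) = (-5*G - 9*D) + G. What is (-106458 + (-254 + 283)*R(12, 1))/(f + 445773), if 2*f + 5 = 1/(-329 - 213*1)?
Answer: -117192324/483215221 ≈ -0.24253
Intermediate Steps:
R(G, D) = -9*D - 4*G (R(G, D) = (-9*D - 5*G) + G = -9*D - 4*G)
f = -2711/1084 (f = -5/2 + 1/(2*(-329 - 213*1)) = -5/2 + 1/(2*(-329 - 213)) = -5/2 + (½)/(-542) = -5/2 + (½)*(-1/542) = -5/2 - 1/1084 = -2711/1084 ≈ -2.5009)
(-106458 + (-254 + 283)*R(12, 1))/(f + 445773) = (-106458 + (-254 + 283)*(-9*1 - 4*12))/(-2711/1084 + 445773) = (-106458 + 29*(-9 - 48))/(483215221/1084) = (-106458 + 29*(-57))*(1084/483215221) = (-106458 - 1653)*(1084/483215221) = -108111*1084/483215221 = -117192324/483215221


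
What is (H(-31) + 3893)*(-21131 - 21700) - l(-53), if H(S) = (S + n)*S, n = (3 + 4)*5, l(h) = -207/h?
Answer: -8555792274/53 ≈ -1.6143e+8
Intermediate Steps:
n = 35 (n = 7*5 = 35)
H(S) = S*(35 + S) (H(S) = (S + 35)*S = (35 + S)*S = S*(35 + S))
(H(-31) + 3893)*(-21131 - 21700) - l(-53) = (-31*(35 - 31) + 3893)*(-21131 - 21700) - (-207)/(-53) = (-31*4 + 3893)*(-42831) - (-207)*(-1)/53 = (-124 + 3893)*(-42831) - 1*207/53 = 3769*(-42831) - 207/53 = -161430039 - 207/53 = -8555792274/53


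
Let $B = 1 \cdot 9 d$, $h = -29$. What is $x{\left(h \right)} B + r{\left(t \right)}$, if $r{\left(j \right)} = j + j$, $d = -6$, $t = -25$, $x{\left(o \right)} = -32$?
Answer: $1678$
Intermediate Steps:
$B = -54$ ($B = 1 \cdot 9 \left(-6\right) = 9 \left(-6\right) = -54$)
$r{\left(j \right)} = 2 j$
$x{\left(h \right)} B + r{\left(t \right)} = \left(-32\right) \left(-54\right) + 2 \left(-25\right) = 1728 - 50 = 1678$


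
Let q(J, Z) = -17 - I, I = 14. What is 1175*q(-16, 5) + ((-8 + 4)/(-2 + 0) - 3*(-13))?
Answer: -36384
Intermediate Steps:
q(J, Z) = -31 (q(J, Z) = -17 - 1*14 = -17 - 14 = -31)
1175*q(-16, 5) + ((-8 + 4)/(-2 + 0) - 3*(-13)) = 1175*(-31) + ((-8 + 4)/(-2 + 0) - 3*(-13)) = -36425 + (-4/(-2) + 39) = -36425 + (-4*(-½) + 39) = -36425 + (2 + 39) = -36425 + 41 = -36384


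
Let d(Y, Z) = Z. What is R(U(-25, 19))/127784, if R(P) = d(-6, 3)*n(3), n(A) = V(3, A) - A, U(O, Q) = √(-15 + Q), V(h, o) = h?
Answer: 0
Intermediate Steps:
n(A) = 3 - A
R(P) = 0 (R(P) = 3*(3 - 1*3) = 3*(3 - 3) = 3*0 = 0)
R(U(-25, 19))/127784 = 0/127784 = 0*(1/127784) = 0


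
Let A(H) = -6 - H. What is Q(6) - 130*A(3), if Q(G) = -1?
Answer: 1169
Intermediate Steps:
Q(6) - 130*A(3) = -1 - 130*(-6 - 1*3) = -1 - 130*(-6 - 3) = -1 - 130*(-9) = -1 + 1170 = 1169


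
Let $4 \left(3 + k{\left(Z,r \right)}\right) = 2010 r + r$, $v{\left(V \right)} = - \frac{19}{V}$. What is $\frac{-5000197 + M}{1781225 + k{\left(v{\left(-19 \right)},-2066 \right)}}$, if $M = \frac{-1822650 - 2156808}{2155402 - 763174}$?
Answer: $- \frac{386745458243}{57432537513} \approx -6.7339$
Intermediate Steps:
$M = - \frac{221081}{77346}$ ($M = - \frac{3979458}{1392228} = \left(-3979458\right) \frac{1}{1392228} = - \frac{221081}{77346} \approx -2.8583$)
$k{\left(Z,r \right)} = -3 + \frac{2011 r}{4}$ ($k{\left(Z,r \right)} = -3 + \frac{2010 r + r}{4} = -3 + \frac{2011 r}{4}$)
$\frac{-5000197 + M}{1781225 + k{\left(v{\left(-19 \right)},-2066 \right)}} = \frac{-5000197 - \frac{221081}{77346}}{1781225 + \left(-3 + \frac{2011}{4} \left(-2066\right)\right)} = - \frac{386745458243}{77346 \left(1781225 - \frac{2077369}{2}\right)} = - \frac{386745458243}{77346 \cdot \frac{1485081}{2}} = \left(- \frac{386745458243}{77346}\right) \frac{2}{1485081} = - \frac{386745458243}{57432537513}$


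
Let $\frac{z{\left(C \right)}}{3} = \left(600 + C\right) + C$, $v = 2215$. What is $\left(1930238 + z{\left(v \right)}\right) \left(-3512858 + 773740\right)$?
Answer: $-5328482940704$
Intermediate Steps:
$z{\left(C \right)} = 1800 + 6 C$ ($z{\left(C \right)} = 3 \left(\left(600 + C\right) + C\right) = 3 \left(600 + 2 C\right) = 1800 + 6 C$)
$\left(1930238 + z{\left(v \right)}\right) \left(-3512858 + 773740\right) = \left(1930238 + \left(1800 + 6 \cdot 2215\right)\right) \left(-3512858 + 773740\right) = \left(1930238 + \left(1800 + 13290\right)\right) \left(-2739118\right) = \left(1930238 + 15090\right) \left(-2739118\right) = 1945328 \left(-2739118\right) = -5328482940704$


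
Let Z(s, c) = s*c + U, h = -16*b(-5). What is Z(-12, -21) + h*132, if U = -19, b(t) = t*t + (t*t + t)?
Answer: -94807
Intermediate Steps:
b(t) = t + 2*t² (b(t) = t² + (t² + t) = t² + (t + t²) = t + 2*t²)
h = -720 (h = -(-80)*(1 + 2*(-5)) = -(-80)*(1 - 10) = -(-80)*(-9) = -16*45 = -720)
Z(s, c) = -19 + c*s (Z(s, c) = s*c - 19 = c*s - 19 = -19 + c*s)
Z(-12, -21) + h*132 = (-19 - 21*(-12)) - 720*132 = (-19 + 252) - 95040 = 233 - 95040 = -94807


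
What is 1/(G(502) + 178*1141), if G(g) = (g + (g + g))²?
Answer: 1/2471134 ≈ 4.0467e-7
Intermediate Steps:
G(g) = 9*g² (G(g) = (g + 2*g)² = (3*g)² = 9*g²)
1/(G(502) + 178*1141) = 1/(9*502² + 178*1141) = 1/(9*252004 + 203098) = 1/(2268036 + 203098) = 1/2471134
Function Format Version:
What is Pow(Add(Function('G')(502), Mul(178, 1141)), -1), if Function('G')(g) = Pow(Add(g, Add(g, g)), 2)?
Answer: Rational(1, 2471134) ≈ 4.0467e-7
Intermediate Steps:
Function('G')(g) = Mul(9, Pow(g, 2)) (Function('G')(g) = Pow(Add(g, Mul(2, g)), 2) = Pow(Mul(3, g), 2) = Mul(9, Pow(g, 2)))
Pow(Add(Function('G')(502), Mul(178, 1141)), -1) = Pow(Add(Mul(9, Pow(502, 2)), Mul(178, 1141)), -1) = Pow(Add(Mul(9, 252004), 203098), -1) = Pow(Add(2268036, 203098), -1) = Pow(2471134, -1) = Rational(1, 2471134)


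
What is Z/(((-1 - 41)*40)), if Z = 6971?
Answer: -6971/1680 ≈ -4.1494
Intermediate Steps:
Z/(((-1 - 41)*40)) = 6971/(((-1 - 41)*40)) = 6971/((-42*40)) = 6971/(-1680) = 6971*(-1/1680) = -6971/1680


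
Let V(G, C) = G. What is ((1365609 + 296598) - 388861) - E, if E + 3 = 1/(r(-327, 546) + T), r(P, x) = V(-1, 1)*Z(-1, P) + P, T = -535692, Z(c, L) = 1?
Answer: 682540530981/536020 ≈ 1.2733e+6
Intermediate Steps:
r(P, x) = -1 + P (r(P, x) = -1*1 + P = -1 + P)
E = -1608061/536020 (E = -3 + 1/((-1 - 327) - 535692) = -3 + 1/(-328 - 535692) = -3 + 1/(-536020) = -3 - 1/536020 = -1608061/536020 ≈ -3.0000)
((1365609 + 296598) - 388861) - E = ((1365609 + 296598) - 388861) - 1*(-1608061/536020) = (1662207 - 388861) + 1608061/536020 = 1273346 + 1608061/536020 = 682540530981/536020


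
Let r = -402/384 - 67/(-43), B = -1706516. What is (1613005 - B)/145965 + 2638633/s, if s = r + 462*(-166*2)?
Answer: 113760016657547/20537828269455 ≈ 5.5390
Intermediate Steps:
r = 1407/2752 (r = -402*1/384 - 67*(-1/43) = -67/64 + 67/43 = 1407/2752 ≈ 0.51126)
s = -422111361/2752 (s = 1407/2752 + 462*(-166*2) = 1407/2752 + 462*(-332) = 1407/2752 - 153384 = -422111361/2752 ≈ -1.5338e+5)
(1613005 - B)/145965 + 2638633/s = (1613005 - 1*(-1706516))/145965 + 2638633/(-422111361/2752) = (1613005 + 1706516)*(1/145965) + 2638633*(-2752/422111361) = 3319521*(1/145965) - 7261518016/422111361 = 1106507/48655 - 7261518016/422111361 = 113760016657547/20537828269455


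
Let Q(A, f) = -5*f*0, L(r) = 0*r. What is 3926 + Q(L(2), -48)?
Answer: 3926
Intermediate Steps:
L(r) = 0
Q(A, f) = 0
3926 + Q(L(2), -48) = 3926 + 0 = 3926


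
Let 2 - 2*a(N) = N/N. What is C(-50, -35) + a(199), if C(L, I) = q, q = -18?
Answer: -35/2 ≈ -17.500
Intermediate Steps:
C(L, I) = -18
a(N) = 1/2 (a(N) = 1 - N/(2*N) = 1 - 1/2*1 = 1 - 1/2 = 1/2)
C(-50, -35) + a(199) = -18 + 1/2 = -35/2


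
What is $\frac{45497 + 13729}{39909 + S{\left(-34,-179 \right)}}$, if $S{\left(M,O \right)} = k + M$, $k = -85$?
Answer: $\frac{29613}{19895} \approx 1.4885$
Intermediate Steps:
$S{\left(M,O \right)} = -85 + M$
$\frac{45497 + 13729}{39909 + S{\left(-34,-179 \right)}} = \frac{45497 + 13729}{39909 - 119} = \frac{59226}{39909 - 119} = \frac{59226}{39790} = 59226 \cdot \frac{1}{39790} = \frac{29613}{19895}$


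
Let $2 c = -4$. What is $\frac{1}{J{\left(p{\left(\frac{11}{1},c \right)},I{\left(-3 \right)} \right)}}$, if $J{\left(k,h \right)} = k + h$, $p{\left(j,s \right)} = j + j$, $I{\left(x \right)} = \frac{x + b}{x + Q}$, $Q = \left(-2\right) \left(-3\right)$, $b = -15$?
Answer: $\frac{1}{16} \approx 0.0625$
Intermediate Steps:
$Q = 6$
$c = -2$ ($c = \frac{1}{2} \left(-4\right) = -2$)
$I{\left(x \right)} = \frac{-15 + x}{6 + x}$ ($I{\left(x \right)} = \frac{x - 15}{x + 6} = \frac{-15 + x}{6 + x}$)
$p{\left(j,s \right)} = 2 j$
$J{\left(k,h \right)} = h + k$
$\frac{1}{J{\left(p{\left(\frac{11}{1},c \right)},I{\left(-3 \right)} \right)}} = \frac{1}{\frac{-15 - 3}{6 - 3} + 2 \cdot \frac{11}{1}} = \frac{1}{\frac{1}{3} \left(-18\right) + 2 \cdot 11 \cdot 1} = \frac{1}{\frac{1}{3} \left(-18\right) + 2 \cdot 11} = \frac{1}{-6 + 22} = \frac{1}{16}$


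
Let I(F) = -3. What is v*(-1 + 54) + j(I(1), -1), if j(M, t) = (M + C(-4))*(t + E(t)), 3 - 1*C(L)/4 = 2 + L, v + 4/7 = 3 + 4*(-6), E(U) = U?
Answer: -8241/7 ≈ -1177.3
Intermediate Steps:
v = -151/7 (v = -4/7 + (3 + 4*(-6)) = -4/7 + (3 - 24) = -4/7 - 21 = -151/7 ≈ -21.571)
C(L) = 4 - 4*L (C(L) = 12 - 4*(2 + L) = 12 + (-8 - 4*L) = 4 - 4*L)
j(M, t) = 2*t*(20 + M) (j(M, t) = (M + (4 - 4*(-4)))*(t + t) = (M + (4 + 16))*(2*t) = (M + 20)*(2*t) = (20 + M)*(2*t) = 2*t*(20 + M))
v*(-1 + 54) + j(I(1), -1) = -151*(-1 + 54)/7 + 2*(-1)*(20 - 3) = -151/7*53 + 2*(-1)*17 = -8003/7 - 34 = -8241/7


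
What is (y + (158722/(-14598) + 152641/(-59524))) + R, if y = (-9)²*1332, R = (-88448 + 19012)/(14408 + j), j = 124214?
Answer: 3248559097479318191/30113250469236 ≈ 1.0788e+5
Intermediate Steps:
R = -34718/69311 (R = (-88448 + 19012)/(14408 + 124214) = -69436/138622 = -69436*1/138622 = -34718/69311 ≈ -0.50090)
y = 107892 (y = 81*1332 = 107892)
(y + (158722/(-14598) + 152641/(-59524))) + R = (107892 + (158722/(-14598) + 152641/(-59524))) - 34718/69311 = (107892 + (158722*(-1/14598) + 152641*(-1/59524))) - 34718/69311 = (107892 + (-79361/7299 - 152641/59524)) - 34718/69311 = (107892 - 5838010823/434465676) - 34718/69311 = 46869532704169/434465676 - 34718/69311 = 3248559097479318191/30113250469236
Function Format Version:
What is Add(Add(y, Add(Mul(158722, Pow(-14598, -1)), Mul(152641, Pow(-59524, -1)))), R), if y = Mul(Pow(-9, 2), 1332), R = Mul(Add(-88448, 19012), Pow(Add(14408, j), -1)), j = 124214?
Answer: Rational(3248559097479318191, 30113250469236) ≈ 1.0788e+5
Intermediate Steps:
R = Rational(-34718, 69311) (R = Mul(Add(-88448, 19012), Pow(Add(14408, 124214), -1)) = Mul(-69436, Pow(138622, -1)) = Mul(-69436, Rational(1, 138622)) = Rational(-34718, 69311) ≈ -0.50090)
y = 107892 (y = Mul(81, 1332) = 107892)
Add(Add(y, Add(Mul(158722, Pow(-14598, -1)), Mul(152641, Pow(-59524, -1)))), R) = Add(Add(107892, Add(Mul(158722, Pow(-14598, -1)), Mul(152641, Pow(-59524, -1)))), Rational(-34718, 69311)) = Add(Add(107892, Add(Mul(158722, Rational(-1, 14598)), Mul(152641, Rational(-1, 59524)))), Rational(-34718, 69311)) = Add(Add(107892, Add(Rational(-79361, 7299), Rational(-152641, 59524))), Rational(-34718, 69311)) = Add(Add(107892, Rational(-5838010823, 434465676)), Rational(-34718, 69311)) = Add(Rational(46869532704169, 434465676), Rational(-34718, 69311)) = Rational(3248559097479318191, 30113250469236)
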